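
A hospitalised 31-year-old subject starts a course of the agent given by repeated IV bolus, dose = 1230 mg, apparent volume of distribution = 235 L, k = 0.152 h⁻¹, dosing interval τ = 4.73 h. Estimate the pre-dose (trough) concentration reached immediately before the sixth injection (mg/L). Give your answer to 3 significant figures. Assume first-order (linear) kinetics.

C₀ per dose = Dose / Vd = 1230 / 235 = 5.234 mg/L
Fraction remaining after one interval: r = e^(−kτ) = e^(−0.1520 × 4.73) = 0.4873
Before dose 6, 5 doses have been given (aged 1τ, 2τ, 3τ, 4τ, 5τ).
C_trough = C₀ × (r + r² + … + r^5) = C₀ × r(1−r^5)/(1−r)
        = 5.234 × 0.4873 × (1 − 0.02748) / (1 − 0.4873) = 4.838 mg/L

4.84 mg/L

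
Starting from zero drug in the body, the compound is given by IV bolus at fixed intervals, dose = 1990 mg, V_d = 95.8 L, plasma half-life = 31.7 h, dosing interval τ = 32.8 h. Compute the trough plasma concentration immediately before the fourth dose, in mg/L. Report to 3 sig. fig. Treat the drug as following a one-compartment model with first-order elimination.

17.5 mg/L

C₀ per dose = Dose / Vd = 1990 / 95.8 = 20.77 mg/L
k = ln2 / t½ = 0.693147 / 31.7 = 0.02187 h⁻¹
Fraction remaining after one interval: r = e^(−kτ) = e^(−0.02187 × 32.8) = 0.4881
Before dose 4, 3 doses have been given (aged 1τ, 2τ, 3τ).
C_trough = C₀ × (r + r² + … + r^3) = C₀ × r(1−r^3)/(1−r)
        = 20.77 × 0.4881 × (1 − 0.1163) / (1 − 0.4881) = 17.50 mg/L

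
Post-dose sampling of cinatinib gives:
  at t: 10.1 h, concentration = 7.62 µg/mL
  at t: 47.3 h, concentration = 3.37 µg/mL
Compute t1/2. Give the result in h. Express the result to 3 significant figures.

k = ln(C₁/C₂) / (t₂ − t₁) = ln(7.62/3.37) / (47.3 − 10.1)
  = 0.8159 / 37.20 = 0.02193 h⁻¹
t½ = ln2 / k = 0.693147 / 0.02193 = 31.61 h

31.6 h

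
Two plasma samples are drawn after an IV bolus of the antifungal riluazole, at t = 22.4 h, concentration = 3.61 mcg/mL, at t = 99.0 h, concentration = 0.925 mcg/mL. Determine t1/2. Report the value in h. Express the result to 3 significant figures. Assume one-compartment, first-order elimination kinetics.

39.0 h

k = ln(C₁/C₂) / (t₂ − t₁) = ln(3.61/0.925) / (99.0 − 22.4)
  = 1.362 / 76.60 = 0.01778 h⁻¹
t½ = ln2 / k = 0.693147 / 0.01778 = 38.98 h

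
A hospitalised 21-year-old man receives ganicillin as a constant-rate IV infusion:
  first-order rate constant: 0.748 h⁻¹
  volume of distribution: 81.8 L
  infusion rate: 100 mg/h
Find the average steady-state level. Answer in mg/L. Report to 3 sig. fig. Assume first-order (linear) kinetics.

1.63 mg/L

CL = k × Vd = 0.7480 × 81.8 = 61.19 L/h
At steady state Css = R₀ / CL = 100 / 61.19 = 1.634 mg/L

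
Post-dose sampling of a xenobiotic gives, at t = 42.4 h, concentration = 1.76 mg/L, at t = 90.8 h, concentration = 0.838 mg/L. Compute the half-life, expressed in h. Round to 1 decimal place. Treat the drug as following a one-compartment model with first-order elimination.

k = ln(C₁/C₂) / (t₂ − t₁) = ln(1.76/0.838) / (90.8 − 42.4)
  = 0.7421 / 48.40 = 0.01533 h⁻¹
t½ = ln2 / k = 0.693147 / 0.01533 = 45.22 h

45.2 h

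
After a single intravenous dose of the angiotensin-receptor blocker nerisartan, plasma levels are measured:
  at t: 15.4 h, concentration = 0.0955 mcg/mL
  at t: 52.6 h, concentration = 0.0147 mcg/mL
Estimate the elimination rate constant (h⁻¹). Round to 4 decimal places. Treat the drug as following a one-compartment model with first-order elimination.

k = ln(C₁/C₂) / (t₂ − t₁) = ln(0.0955/0.0147) / (52.6 − 15.4)
  = 1.871 / 37.20 = 0.05030 h⁻¹

0.0503 h⁻¹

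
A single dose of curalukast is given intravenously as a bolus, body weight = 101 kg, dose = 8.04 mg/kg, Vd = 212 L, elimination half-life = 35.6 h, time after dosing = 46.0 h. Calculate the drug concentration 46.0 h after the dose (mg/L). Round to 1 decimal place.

1.6 mg/L

Total dose = 8.04 × 101 = 812.0 mg
C₀ = Dose / Vd = 812.0 / 212 = 3.830 mg/L
k = ln2 / t½ = 0.693147 / 35.6 = 0.01947 h⁻¹
C = C₀ · e^(−k·t) = 3.830 × e^(−0.01947 × 46.0)
  = 3.830 × 0.4084 = 1.564 mg/L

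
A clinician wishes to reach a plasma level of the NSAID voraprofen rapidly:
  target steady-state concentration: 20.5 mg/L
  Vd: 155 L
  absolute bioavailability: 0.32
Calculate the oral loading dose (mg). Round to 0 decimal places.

9930 mg

LD = Css × Vd / F = 20.5 × 155 / 0.32 = 9930 mg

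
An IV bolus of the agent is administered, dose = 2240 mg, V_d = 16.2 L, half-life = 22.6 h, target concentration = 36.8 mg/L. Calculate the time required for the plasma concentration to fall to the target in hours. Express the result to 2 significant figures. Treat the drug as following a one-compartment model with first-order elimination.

43 h

C₀ = Dose / Vd = 2240 / 16.2 = 138.3 mg/L
k = ln2 / t½ = 0.693147 / 22.6 = 0.03067 h⁻¹
t = ln(C₀ / C) / k = ln(138.3 / 36.8) / 0.03067
  = ln(3.758) / 0.03067 = 1.324 / 0.03067 = 43.17 h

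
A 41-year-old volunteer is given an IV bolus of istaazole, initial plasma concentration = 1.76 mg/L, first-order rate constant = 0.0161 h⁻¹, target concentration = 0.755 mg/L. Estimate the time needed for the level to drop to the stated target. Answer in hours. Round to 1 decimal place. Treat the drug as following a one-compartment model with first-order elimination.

t = ln(C₀ / C) / k = ln(1.760 / 0.755) / 0.01610
  = ln(2.331) / 0.01610 = 0.8463 / 0.01610 = 52.57 h

52.6 h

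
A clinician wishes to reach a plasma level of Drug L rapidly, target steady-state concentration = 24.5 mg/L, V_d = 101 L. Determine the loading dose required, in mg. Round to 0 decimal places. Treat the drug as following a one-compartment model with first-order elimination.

LD = Css × Vd = 24.5 × 101 = 2475 mg

2475 mg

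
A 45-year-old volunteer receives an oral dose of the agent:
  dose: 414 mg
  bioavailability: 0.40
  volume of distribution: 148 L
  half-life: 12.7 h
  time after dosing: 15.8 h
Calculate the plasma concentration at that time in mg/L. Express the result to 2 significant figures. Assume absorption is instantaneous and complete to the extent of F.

0.47 mg/L

Amount reaching circulation = F × Dose = 0.40 × 414.0 = 165.6 mg
C₀ = F·Dose / Vd = 165.6 / 148 = 1.119 mg/L
k = ln2 / t½ = 0.693147 / 12.7 = 0.05458 h⁻¹
C = C₀ · e^(−k·t) = 1.119 × e^(−0.05458 × 15.8)
  = 1.119 × 0.4222 = 0.4724 mg/L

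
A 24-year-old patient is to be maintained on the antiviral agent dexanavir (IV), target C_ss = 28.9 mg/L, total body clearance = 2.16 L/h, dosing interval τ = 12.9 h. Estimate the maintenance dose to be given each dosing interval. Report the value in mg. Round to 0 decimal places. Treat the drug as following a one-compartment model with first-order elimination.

At steady state, Dose/τ = Css × CL.
Dose = Css × CL × τ = 28.9 × 2.160 × 12.9 = 805.3 mg

805 mg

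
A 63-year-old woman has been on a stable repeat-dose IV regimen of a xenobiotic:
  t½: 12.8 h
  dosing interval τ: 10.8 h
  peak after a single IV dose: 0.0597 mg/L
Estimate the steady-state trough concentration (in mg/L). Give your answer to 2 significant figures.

k = ln2 / t½ = 0.693147 / 12.8 = 0.05415 h⁻¹
e^(−kτ) = e^(−0.05415 × 10.8) = 0.5572
Accumulation ratio R = 1 / (1 − e^(−kτ)) = 1 / (1 − 0.5572) = 2.258
Steady-state trough = C₀ × R × e^(−kτ) = 0.0597 × 2.258 × 0.5572 = 0.07511 mg/L

0.075 mg/L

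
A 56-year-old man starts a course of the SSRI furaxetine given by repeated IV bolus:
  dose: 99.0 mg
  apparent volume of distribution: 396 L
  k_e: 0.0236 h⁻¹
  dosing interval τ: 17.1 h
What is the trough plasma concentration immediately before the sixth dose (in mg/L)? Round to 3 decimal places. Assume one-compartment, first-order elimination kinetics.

0.436 mg/L

C₀ per dose = Dose / Vd = 99.0 / 396 = 0.2500 mg/L
Fraction remaining after one interval: r = e^(−kτ) = e^(−0.02360 × 17.1) = 0.6679
Before dose 6, 5 doses have been given (aged 1τ, 2τ, 3τ, 4τ, 5τ).
C_trough = C₀ × (r + r² + … + r^5) = C₀ × r(1−r^5)/(1−r)
        = 0.2500 × 0.6679 × (1 − 0.1329) / (1 − 0.6679) = 0.4360 mg/L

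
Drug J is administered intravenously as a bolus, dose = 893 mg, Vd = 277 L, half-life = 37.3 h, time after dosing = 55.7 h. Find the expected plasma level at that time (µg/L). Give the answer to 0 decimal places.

C₀ = Dose / Vd = 893.0 / 277 = 3.224 mg/L
k = ln2 / t½ = 0.693147 / 37.3 = 0.01858 h⁻¹
C = C₀ · e^(−k·t) = 3.224 × e^(−0.01858 × 55.7)
  = 3.224 × 0.3553 = 1.145 mg/L
Convert: 1.145 mg/L × 1000 = 1145 µg/L

1145 µg/L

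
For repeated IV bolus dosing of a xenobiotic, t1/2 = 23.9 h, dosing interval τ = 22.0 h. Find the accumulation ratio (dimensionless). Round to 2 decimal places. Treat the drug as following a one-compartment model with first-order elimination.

2.12

k = ln2 / t½ = 0.693147 / 23.9 = 0.02900 h⁻¹
e^(−kτ) = e^(−0.02900 × 22.0) = 0.5283
Accumulation ratio R = 1 / (1 − e^(−kτ)) = 1 / (1 − 0.5283) = 2.120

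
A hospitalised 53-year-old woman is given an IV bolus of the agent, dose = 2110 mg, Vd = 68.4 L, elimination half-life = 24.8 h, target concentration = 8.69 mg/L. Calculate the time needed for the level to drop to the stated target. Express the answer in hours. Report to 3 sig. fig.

C₀ = Dose / Vd = 2110 / 68.4 = 30.85 mg/L
k = ln2 / t½ = 0.693147 / 24.8 = 0.02795 h⁻¹
t = ln(C₀ / C) / k = ln(30.85 / 8.69) / 0.02795
  = ln(3.550) / 0.02795 = 1.267 / 0.02795 = 45.33 h

45.3 h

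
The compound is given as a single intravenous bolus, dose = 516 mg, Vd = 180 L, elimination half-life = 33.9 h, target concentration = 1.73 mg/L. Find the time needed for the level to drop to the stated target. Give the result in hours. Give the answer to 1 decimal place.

24.7 h

C₀ = Dose / Vd = 516.0 / 180 = 2.867 mg/L
k = ln2 / t½ = 0.693147 / 33.9 = 0.02045 h⁻¹
t = ln(C₀ / C) / k = ln(2.867 / 1.73) / 0.02045
  = ln(1.657) / 0.02045 = 0.5050 / 0.02045 = 24.69 h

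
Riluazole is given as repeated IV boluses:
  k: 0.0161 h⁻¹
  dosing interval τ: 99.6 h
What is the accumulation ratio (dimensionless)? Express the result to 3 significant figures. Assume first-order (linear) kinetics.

1.25

e^(−kτ) = e^(−0.01610 × 99.6) = 0.2012
Accumulation ratio R = 1 / (1 − e^(−kτ)) = 1 / (1 − 0.2012) = 1.252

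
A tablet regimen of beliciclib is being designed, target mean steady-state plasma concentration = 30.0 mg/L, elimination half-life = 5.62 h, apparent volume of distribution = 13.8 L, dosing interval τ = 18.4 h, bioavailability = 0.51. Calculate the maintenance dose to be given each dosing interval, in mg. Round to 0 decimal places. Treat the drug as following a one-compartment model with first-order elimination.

1842 mg

k = ln2 / t½ = 0.693147 / 5.62 = 0.1233 h⁻¹
CL = k × Vd = 0.1233 × 13.8 = 1.702 L/h
At steady state, F × (Dose/τ) = Css × CL.
Dose = Css × CL × τ / F = 30.0 × 1.702 × 18.4 / 0.51 = 1842 mg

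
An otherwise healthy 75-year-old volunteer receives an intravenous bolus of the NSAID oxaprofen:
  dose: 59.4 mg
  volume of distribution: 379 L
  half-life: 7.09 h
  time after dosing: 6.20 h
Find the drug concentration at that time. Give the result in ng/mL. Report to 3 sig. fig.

85.5 ng/mL

C₀ = Dose / Vd = 59.40 / 379 = 0.1567 mg/L
k = ln2 / t½ = 0.693147 / 7.09 = 0.09776 h⁻¹
C = C₀ · e^(−k·t) = 0.1567 × e^(−0.09776 × 6.20)
  = 0.1567 × 0.5455 = 0.08548 mg/L
Convert: 0.08548 mg/L × 1000 = 85.48 ng/mL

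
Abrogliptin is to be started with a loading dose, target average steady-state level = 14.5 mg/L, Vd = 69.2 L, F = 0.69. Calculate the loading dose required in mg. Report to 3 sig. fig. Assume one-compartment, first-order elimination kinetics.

1450 mg

LD = Css × Vd / F = 14.5 × 69.2 / 0.69 = 1454 mg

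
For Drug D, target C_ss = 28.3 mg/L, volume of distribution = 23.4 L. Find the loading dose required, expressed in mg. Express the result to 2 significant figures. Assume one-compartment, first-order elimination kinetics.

LD = Css × Vd = 28.3 × 23.4 = 662.2 mg

660 mg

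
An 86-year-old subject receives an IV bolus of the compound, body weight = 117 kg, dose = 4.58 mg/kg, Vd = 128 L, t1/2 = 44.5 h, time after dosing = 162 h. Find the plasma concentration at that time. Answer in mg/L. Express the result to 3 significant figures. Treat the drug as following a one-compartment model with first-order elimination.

0.336 mg/L

Total dose = 4.58 × 117 = 535.9 mg
C₀ = Dose / Vd = 535.9 / 128 = 4.187 mg/L
k = ln2 / t½ = 0.693147 / 44.5 = 0.01558 h⁻¹
C = C₀ · e^(−k·t) = 4.187 × e^(−0.01558 × 162)
  = 4.187 × 0.08014 = 0.3355 mg/L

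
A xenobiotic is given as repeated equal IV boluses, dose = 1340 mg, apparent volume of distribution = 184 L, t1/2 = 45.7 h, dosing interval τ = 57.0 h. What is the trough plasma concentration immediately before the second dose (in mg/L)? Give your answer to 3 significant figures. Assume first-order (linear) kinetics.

C₀ per dose = Dose / Vd = 1340 / 184 = 7.283 mg/L
k = ln2 / t½ = 0.693147 / 45.7 = 0.01517 h⁻¹
Fraction remaining after one interval: r = e^(−kτ) = e^(−0.01517 × 57.0) = 0.4212
Before dose 2, 1 dose has been given (aged 1τ).
C_trough = C₀ × r = 7.283 × 0.4212 = 3.068 mg/L

3.07 mg/L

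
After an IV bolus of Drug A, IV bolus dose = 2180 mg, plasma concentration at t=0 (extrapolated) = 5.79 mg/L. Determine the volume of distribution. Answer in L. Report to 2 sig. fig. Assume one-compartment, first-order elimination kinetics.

Vd = Dose / C₀ = 2180 / 5.79 = 376.5 L

380 L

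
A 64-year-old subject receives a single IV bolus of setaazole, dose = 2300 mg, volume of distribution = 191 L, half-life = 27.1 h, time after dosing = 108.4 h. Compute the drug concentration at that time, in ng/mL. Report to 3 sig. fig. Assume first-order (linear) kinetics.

C₀ = Dose / Vd = 2300 / 191 = 12.04 mg/L
k = ln2 / t½ = 0.693147 / 27.1 = 0.02558 h⁻¹
t / t½ = 108.4 / 27.1 = 4 half-lives
C = C₀ × (1/2)^4 = 12.04 × 0.06250 = 0.7525 mg/L
Convert: 0.7525 mg/L × 1000 = 752.5 ng/mL

753 ng/mL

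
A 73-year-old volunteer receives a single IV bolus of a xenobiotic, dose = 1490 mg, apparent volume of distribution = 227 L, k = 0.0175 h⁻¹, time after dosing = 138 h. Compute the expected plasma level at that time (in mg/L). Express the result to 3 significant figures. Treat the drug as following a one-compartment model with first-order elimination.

C₀ = Dose / Vd = 1490 / 227 = 6.564 mg/L
C = C₀ · e^(−k·t) = 6.564 × e^(−0.01750 × 138)
  = 6.564 × 0.08937 = 0.5866 mg/L

0.587 mg/L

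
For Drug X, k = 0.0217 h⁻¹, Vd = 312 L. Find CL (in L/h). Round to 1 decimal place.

6.8 L/h

CL = k × Vd = 0.0217 × 312 = 6.770 L/h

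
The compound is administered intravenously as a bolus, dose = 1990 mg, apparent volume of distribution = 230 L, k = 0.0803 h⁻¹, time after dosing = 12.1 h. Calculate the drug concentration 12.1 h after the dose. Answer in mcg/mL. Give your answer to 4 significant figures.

3.275 mcg/mL

C₀ = Dose / Vd = 1990 / 230 = 8.652 mg/L
C = C₀ · e^(−k·t) = 8.652 × e^(−0.08030 × 12.1)
  = 8.652 × 0.3785 = 3.275 mg/L
(3.275 mg/L = 3.275 mcg/mL)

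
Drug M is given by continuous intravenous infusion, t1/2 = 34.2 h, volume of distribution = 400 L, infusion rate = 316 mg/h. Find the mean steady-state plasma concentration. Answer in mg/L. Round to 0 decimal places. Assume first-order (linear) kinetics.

39 mg/L

k = ln2 / t½ = 0.693147 / 34.2 = 0.02027 h⁻¹
CL = k × Vd = 0.02027 × 400 = 8.108 L/h
At steady state Css = R₀ / CL = 316 / 8.108 = 38.97 mg/L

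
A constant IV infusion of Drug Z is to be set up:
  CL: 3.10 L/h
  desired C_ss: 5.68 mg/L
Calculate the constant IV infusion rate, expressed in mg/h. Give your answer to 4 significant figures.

At steady state, infusion rate R₀ = Css × CL = 5.68 × 3.100 = 17.61 mg/h

17.61 mg/h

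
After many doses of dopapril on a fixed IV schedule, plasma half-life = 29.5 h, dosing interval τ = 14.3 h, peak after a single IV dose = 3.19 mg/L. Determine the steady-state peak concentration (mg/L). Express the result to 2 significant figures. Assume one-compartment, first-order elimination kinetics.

11 mg/L

k = ln2 / t½ = 0.693147 / 29.5 = 0.02350 h⁻¹
e^(−kτ) = e^(−0.02350 × 14.3) = 0.7146
Accumulation ratio R = 1 / (1 − e^(−kτ)) = 1 / (1 − 0.7146) = 3.504
Steady-state peak = C₀ × R = 3.19 × 3.504 = 11.18 mg/L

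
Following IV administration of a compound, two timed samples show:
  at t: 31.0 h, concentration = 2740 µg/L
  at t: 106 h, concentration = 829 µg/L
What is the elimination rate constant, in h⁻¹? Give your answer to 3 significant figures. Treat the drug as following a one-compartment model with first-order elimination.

k = ln(C₁/C₂) / (t₂ − t₁) = ln(2740/829) / (106 − 31.0)
  = 1.195 / 75.00 = 0.01593 h⁻¹

0.0159 h⁻¹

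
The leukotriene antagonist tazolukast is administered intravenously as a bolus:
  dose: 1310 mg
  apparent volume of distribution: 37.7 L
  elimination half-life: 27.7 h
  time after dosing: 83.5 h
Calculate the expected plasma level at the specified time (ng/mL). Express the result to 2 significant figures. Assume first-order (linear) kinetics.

4300 ng/mL

C₀ = Dose / Vd = 1310 / 37.7 = 34.75 mg/L
k = ln2 / t½ = 0.693147 / 27.7 = 0.02502 h⁻¹
C = C₀ · e^(−k·t) = 34.75 × e^(−0.02502 × 83.5)
  = 34.75 × 0.1238 = 4.302 mg/L
Convert: 4.302 mg/L × 1000 = 4302 ng/mL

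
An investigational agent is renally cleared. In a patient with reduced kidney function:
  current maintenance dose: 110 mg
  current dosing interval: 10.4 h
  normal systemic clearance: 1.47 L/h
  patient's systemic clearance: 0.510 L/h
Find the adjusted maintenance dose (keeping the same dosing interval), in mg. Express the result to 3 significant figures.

38.2 mg

To keep the same average steady-state level, dosing rate must scale with clearance.
CL ratio = 0.510 / 1.47 = 0.3469
New dose (same interval) = 110 × 0.3469 = 38.16 mg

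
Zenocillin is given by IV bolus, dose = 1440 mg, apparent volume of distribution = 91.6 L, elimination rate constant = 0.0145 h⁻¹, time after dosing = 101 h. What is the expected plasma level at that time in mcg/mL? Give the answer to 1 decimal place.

3.6 mcg/mL

C₀ = Dose / Vd = 1440 / 91.6 = 15.72 mg/L
C = C₀ · e^(−k·t) = 15.72 × e^(−0.01450 × 101)
  = 15.72 × 0.2312 = 3.634 mg/L
(3.634 mg/L = 3.634 mcg/mL)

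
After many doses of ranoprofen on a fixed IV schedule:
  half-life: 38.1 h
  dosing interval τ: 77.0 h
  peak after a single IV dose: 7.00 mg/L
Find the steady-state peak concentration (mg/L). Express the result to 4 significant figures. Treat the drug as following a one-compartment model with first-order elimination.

9.289 mg/L

k = ln2 / t½ = 0.693147 / 38.1 = 0.01819 h⁻¹
e^(−kτ) = e^(−0.01819 × 77.0) = 0.2464
Accumulation ratio R = 1 / (1 − e^(−kτ)) = 1 / (1 − 0.2464) = 1.327
Steady-state peak = C₀ × R = 7.00 × 1.327 = 9.289 mg/L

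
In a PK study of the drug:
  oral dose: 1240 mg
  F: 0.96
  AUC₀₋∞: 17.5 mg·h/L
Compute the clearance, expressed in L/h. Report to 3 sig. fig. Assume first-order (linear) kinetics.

CL = F·Dose / AUC = 0.96 × 1240 / 17.5 = 68.02 L/h

68.0 L/h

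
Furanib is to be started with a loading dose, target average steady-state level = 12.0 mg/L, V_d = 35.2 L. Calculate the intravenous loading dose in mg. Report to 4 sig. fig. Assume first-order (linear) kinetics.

LD = Css × Vd = 12.0 × 35.2 = 422.4 mg

422.4 mg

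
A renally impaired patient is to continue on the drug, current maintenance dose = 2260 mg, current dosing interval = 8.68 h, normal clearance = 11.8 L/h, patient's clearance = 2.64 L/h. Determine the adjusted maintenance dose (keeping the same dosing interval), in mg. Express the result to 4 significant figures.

505.6 mg

To keep the same average steady-state level, dosing rate must scale with clearance.
CL ratio = 2.64 / 11.8 = 0.2237
New dose (same interval) = 2260 × 0.2237 = 505.6 mg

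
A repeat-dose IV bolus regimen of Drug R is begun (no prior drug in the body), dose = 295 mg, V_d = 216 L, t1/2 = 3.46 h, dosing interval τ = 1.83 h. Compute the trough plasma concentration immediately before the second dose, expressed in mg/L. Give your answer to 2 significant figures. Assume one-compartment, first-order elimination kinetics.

C₀ per dose = Dose / Vd = 295 / 216 = 1.366 mg/L
k = ln2 / t½ = 0.693147 / 3.46 = 0.2003 h⁻¹
Fraction remaining after one interval: r = e^(−kτ) = e^(−0.2003 × 1.83) = 0.6931
Before dose 2, 1 dose has been given (aged 1τ).
C_trough = C₀ × r = 1.366 × 0.6931 = 0.9468 mg/L

0.95 mg/L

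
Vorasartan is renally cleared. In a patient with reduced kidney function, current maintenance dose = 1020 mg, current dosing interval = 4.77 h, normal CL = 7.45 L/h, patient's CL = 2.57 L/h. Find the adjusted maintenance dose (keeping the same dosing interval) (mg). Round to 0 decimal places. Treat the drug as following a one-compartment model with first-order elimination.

To keep the same average steady-state level, dosing rate must scale with clearance.
CL ratio = 2.57 / 7.45 = 0.3450
New dose (same interval) = 1020 × 0.3450 = 351.9 mg

352 mg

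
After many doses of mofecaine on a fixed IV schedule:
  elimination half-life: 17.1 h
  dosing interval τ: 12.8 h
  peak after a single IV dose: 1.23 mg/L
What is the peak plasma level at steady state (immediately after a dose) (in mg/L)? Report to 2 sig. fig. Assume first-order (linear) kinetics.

3.0 mg/L

k = ln2 / t½ = 0.693147 / 17.1 = 0.04053 h⁻¹
e^(−kτ) = e^(−0.04053 × 12.8) = 0.5952
Accumulation ratio R = 1 / (1 − e^(−kτ)) = 1 / (1 − 0.5952) = 2.470
Steady-state peak = C₀ × R = 1.23 × 2.470 = 3.038 mg/L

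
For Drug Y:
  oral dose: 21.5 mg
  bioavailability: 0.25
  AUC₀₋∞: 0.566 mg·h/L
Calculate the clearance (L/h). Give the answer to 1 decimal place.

CL = F·Dose / AUC = 0.25 × 21.5 / 0.566 = 9.496 L/h

9.5 L/h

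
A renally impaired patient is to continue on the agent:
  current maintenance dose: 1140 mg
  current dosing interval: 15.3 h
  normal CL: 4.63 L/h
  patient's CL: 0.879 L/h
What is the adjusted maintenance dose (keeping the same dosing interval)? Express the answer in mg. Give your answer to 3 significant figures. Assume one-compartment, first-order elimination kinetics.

216 mg

To keep the same average steady-state level, dosing rate must scale with clearance.
CL ratio = 0.879 / 4.63 = 0.1898
New dose (same interval) = 1140 × 0.1898 = 216.4 mg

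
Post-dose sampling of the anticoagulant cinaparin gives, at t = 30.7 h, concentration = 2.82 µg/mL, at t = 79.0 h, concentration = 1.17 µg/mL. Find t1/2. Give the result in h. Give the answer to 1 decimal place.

38.1 h

k = ln(C₁/C₂) / (t₂ − t₁) = ln(2.82/1.17) / (79.0 − 30.7)
  = 0.8797 / 48.30 = 0.01821 h⁻¹
t½ = ln2 / k = 0.693147 / 0.01821 = 38.06 h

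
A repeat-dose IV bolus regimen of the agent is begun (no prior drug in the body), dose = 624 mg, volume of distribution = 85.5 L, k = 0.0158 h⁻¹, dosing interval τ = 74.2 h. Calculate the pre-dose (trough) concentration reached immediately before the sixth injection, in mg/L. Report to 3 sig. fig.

C₀ per dose = Dose / Vd = 624 / 85.5 = 7.298 mg/L
Fraction remaining after one interval: r = e^(−kτ) = e^(−0.01580 × 74.2) = 0.3096
Before dose 6, 5 doses have been given (aged 1τ, 2τ, 3τ, 4τ, 5τ).
C_trough = C₀ × (r + r² + … + r^5) = C₀ × r(1−r^5)/(1−r)
        = 7.298 × 0.3096 × (1 − 0.002844) / (1 − 0.3096) = 3.263 mg/L

3.26 mg/L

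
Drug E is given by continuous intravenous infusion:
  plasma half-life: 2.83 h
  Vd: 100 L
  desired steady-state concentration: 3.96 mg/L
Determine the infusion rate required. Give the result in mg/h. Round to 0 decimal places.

97 mg/h

k = ln2 / t½ = 0.693147 / 2.83 = 0.2449 h⁻¹
CL = k × Vd = 0.2449 × 100 = 24.49 L/h
At steady state, infusion rate R₀ = Css × CL = 3.96 × 24.49 = 96.98 mg/h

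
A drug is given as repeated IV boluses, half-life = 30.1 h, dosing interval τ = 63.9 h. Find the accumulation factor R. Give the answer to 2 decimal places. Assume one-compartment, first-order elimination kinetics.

k = ln2 / t½ = 0.693147 / 30.1 = 0.02303 h⁻¹
e^(−kτ) = e^(−0.02303 × 63.9) = 0.2296
Accumulation ratio R = 1 / (1 − e^(−kτ)) = 1 / (1 − 0.2296) = 1.298

1.30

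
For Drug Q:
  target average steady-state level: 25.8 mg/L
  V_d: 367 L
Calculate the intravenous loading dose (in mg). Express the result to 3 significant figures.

LD = Css × Vd = 25.8 × 367 = 9469 mg

9470 mg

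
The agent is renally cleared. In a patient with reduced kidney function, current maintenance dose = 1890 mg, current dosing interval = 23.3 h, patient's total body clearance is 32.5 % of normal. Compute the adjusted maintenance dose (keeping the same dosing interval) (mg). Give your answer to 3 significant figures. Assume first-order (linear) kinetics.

614 mg

To keep the same average steady-state level, dosing rate must scale with clearance.
CL ratio = 32.5 / 100 = 0.3250
New dose (same interval) = 1890 × 0.3250 = 614.3 mg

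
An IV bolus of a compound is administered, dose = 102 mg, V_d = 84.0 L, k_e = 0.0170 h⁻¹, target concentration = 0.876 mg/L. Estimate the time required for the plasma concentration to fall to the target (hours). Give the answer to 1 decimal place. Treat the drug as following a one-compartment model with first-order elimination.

C₀ = Dose / Vd = 102.0 / 84.0 = 1.214 mg/L
t = ln(C₀ / C) / k = ln(1.214 / 0.876) / 0.01700
  = ln(1.386) / 0.01700 = 0.3264 / 0.01700 = 19.20 h

19.2 h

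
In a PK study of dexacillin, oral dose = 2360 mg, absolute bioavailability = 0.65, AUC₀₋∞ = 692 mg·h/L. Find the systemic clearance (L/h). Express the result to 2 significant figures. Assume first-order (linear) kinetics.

CL = F·Dose / AUC = 0.65 × 2360 / 692 = 2.217 L/h

2.2 L/h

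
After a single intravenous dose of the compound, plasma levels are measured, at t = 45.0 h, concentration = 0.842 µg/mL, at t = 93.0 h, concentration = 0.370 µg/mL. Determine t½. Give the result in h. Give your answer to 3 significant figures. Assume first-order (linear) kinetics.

k = ln(C₁/C₂) / (t₂ − t₁) = ln(0.842/0.370) / (93.0 − 45.0)
  = 0.8223 / 48.00 = 0.01713 h⁻¹
t½ = ln2 / k = 0.693147 / 0.01713 = 40.46 h

40.5 h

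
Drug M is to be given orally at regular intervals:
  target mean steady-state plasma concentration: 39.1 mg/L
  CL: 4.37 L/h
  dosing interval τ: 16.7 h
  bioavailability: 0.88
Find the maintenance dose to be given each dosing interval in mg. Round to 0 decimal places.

3243 mg

At steady state, F × (Dose/τ) = Css × CL.
Dose = Css × CL × τ / F = 39.1 × 4.370 × 16.7 / 0.88 = 3243 mg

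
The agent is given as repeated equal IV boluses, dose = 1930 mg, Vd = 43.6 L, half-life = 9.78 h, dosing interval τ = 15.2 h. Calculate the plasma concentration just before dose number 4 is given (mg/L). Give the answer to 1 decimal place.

C₀ per dose = Dose / Vd = 1930 / 43.6 = 44.27 mg/L
k = ln2 / t½ = 0.693147 / 9.78 = 0.07087 h⁻¹
Fraction remaining after one interval: r = e^(−kτ) = e^(−0.07087 × 15.2) = 0.3405
Before dose 4, 3 doses have been given (aged 1τ, 2τ, 3τ).
C_trough = C₀ × (r + r² + … + r^3) = C₀ × r(1−r^3)/(1−r)
        = 44.27 × 0.3405 × (1 − 0.03948) / (1 − 0.3405) = 21.95 mg/L

22.0 mg/L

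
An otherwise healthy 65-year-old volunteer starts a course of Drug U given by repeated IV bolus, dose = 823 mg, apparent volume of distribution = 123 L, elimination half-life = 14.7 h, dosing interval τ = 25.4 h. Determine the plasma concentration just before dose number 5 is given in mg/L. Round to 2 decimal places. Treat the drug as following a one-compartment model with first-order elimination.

2.87 mg/L

C₀ per dose = Dose / Vd = 823 / 123 = 6.691 mg/L
k = ln2 / t½ = 0.693147 / 14.7 = 0.04715 h⁻¹
Fraction remaining after one interval: r = e^(−kτ) = e^(−0.04715 × 25.4) = 0.3019
Before dose 5, 4 doses have been given (aged 1τ, 2τ, 3τ, 4τ).
C_trough = C₀ × (r + r² + … + r^4) = C₀ × r(1−r^4)/(1−r)
        = 6.691 × 0.3019 × (1 − 0.008307) / (1 − 0.3019) = 2.870 mg/L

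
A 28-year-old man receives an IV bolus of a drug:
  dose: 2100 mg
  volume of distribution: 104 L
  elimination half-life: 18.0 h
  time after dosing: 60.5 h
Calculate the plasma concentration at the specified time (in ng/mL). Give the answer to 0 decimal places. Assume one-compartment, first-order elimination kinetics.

C₀ = Dose / Vd = 2100 / 104 = 20.19 mg/L
k = ln2 / t½ = 0.693147 / 18.0 = 0.03851 h⁻¹
C = C₀ · e^(−k·t) = 20.19 × e^(−0.03851 × 60.5)
  = 20.19 × 0.09731 = 1.965 mg/L
Convert: 1.965 mg/L × 1000 = 1965 ng/mL

1965 ng/mL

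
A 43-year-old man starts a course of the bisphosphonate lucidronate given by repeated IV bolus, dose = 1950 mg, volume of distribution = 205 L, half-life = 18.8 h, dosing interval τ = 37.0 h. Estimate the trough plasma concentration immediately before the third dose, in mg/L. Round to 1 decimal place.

3.1 mg/L

C₀ per dose = Dose / Vd = 1950 / 205 = 9.512 mg/L
k = ln2 / t½ = 0.693147 / 18.8 = 0.03687 h⁻¹
Fraction remaining after one interval: r = e^(−kτ) = e^(−0.03687 × 37.0) = 0.2556
Before dose 3, 2 doses have been given (aged 1τ, 2τ).
C_trough = C₀ × (r + r²) = 9.512 × (0.2556 + 0.06533) = 3.053 mg/L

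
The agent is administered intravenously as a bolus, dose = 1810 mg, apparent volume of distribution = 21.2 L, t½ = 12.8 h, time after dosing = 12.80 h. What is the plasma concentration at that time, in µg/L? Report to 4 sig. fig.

C₀ = Dose / Vd = 1810 / 21.2 = 85.38 mg/L
k = ln2 / t½ = 0.693147 / 12.8 = 0.05415 h⁻¹
t / t½ = 12.80 / 12.8 = 1 half-lives
C = C₀ × (1/2)^1 = 85.38 × 0.5000 = 42.69 mg/L
Convert: 42.69 mg/L × 1000 = 42690 µg/L

42690 µg/L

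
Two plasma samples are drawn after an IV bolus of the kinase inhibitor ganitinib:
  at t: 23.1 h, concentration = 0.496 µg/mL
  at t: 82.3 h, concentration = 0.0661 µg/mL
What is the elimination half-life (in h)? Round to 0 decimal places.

k = ln(C₁/C₂) / (t₂ − t₁) = ln(0.496/0.0661) / (82.3 − 23.1)
  = 2.015 / 59.20 = 0.03404 h⁻¹
t½ = ln2 / k = 0.693147 / 0.03404 = 20.36 h

20 h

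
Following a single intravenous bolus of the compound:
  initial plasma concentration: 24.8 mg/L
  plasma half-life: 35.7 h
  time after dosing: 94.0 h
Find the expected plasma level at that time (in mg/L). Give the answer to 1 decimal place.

4.0 mg/L

k = ln2 / t½ = 0.693147 / 35.7 = 0.01942 h⁻¹
C = C₀ · e^(−k·t) = 24.80 × e^(−0.01942 × 94.0)
  = 24.80 × 0.1611 = 3.995 mg/L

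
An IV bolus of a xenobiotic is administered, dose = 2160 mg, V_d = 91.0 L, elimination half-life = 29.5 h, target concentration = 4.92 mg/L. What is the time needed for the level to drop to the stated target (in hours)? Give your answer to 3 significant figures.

67.0 h

C₀ = Dose / Vd = 2160 / 91.0 = 23.74 mg/L
k = ln2 / t½ = 0.693147 / 29.5 = 0.02350 h⁻¹
t = ln(C₀ / C) / k = ln(23.74 / 4.92) / 0.02350
  = ln(4.825) / 0.02350 = 1.574 / 0.02350 = 66.98 h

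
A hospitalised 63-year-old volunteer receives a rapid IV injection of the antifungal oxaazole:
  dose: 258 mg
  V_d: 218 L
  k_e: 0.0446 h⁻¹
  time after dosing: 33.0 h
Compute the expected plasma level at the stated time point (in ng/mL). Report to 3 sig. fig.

272 ng/mL

C₀ = Dose / Vd = 258.0 / 218 = 1.183 mg/L
C = C₀ · e^(−k·t) = 1.183 × e^(−0.04460 × 33.0)
  = 1.183 × 0.2295 = 0.2715 mg/L
Convert: 0.2715 mg/L × 1000 = 271.5 ng/mL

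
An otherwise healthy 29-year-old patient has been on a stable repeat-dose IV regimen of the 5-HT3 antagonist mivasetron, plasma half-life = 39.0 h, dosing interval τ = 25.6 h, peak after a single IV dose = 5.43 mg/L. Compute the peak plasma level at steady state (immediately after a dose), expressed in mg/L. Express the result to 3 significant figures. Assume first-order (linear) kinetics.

14.9 mg/L

k = ln2 / t½ = 0.693147 / 39.0 = 0.01777 h⁻¹
e^(−kτ) = e^(−0.01777 × 25.6) = 0.6345
Accumulation ratio R = 1 / (1 − e^(−kτ)) = 1 / (1 − 0.6345) = 2.736
Steady-state peak = C₀ × R = 5.43 × 2.736 = 14.86 mg/L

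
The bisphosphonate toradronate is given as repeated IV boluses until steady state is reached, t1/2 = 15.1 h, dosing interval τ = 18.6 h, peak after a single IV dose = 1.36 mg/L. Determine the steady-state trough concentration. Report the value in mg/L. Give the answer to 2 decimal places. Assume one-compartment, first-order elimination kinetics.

k = ln2 / t½ = 0.693147 / 15.1 = 0.04590 h⁻¹
e^(−kτ) = e^(−0.04590 × 18.6) = 0.4258
Accumulation ratio R = 1 / (1 − e^(−kτ)) = 1 / (1 − 0.4258) = 1.742
Steady-state trough = C₀ × R × e^(−kτ) = 1.36 × 1.742 × 0.4258 = 1.009 mg/L

1.01 mg/L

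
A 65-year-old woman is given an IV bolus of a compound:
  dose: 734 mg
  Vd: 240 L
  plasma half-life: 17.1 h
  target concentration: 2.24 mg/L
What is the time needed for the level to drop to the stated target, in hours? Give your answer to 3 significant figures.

C₀ = Dose / Vd = 734.0 / 240 = 3.058 mg/L
k = ln2 / t½ = 0.693147 / 17.1 = 0.04053 h⁻¹
t = ln(C₀ / C) / k = ln(3.058 / 2.24) / 0.04053
  = ln(1.365) / 0.04053 = 0.3112 / 0.04053 = 7.678 h

7.68 h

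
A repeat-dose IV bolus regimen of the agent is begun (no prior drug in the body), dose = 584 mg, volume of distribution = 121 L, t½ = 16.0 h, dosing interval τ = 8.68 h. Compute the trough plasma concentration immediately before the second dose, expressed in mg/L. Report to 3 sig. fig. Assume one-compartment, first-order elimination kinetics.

3.31 mg/L

C₀ per dose = Dose / Vd = 584 / 121 = 4.826 mg/L
k = ln2 / t½ = 0.693147 / 16.0 = 0.04332 h⁻¹
Fraction remaining after one interval: r = e^(−kτ) = e^(−0.04332 × 8.68) = 0.6866
Before dose 2, 1 dose has been given (aged 1τ).
C_trough = C₀ × r = 4.826 × 0.6866 = 3.314 mg/L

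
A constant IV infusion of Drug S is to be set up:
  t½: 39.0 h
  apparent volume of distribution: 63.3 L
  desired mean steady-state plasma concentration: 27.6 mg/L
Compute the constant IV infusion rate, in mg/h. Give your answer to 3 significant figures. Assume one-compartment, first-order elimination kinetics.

k = ln2 / t½ = 0.693147 / 39.0 = 0.01777 h⁻¹
CL = k × Vd = 0.01777 × 63.3 = 1.125 L/h
At steady state, infusion rate R₀ = Css × CL = 27.6 × 1.125 = 31.05 mg/h

31.1 mg/h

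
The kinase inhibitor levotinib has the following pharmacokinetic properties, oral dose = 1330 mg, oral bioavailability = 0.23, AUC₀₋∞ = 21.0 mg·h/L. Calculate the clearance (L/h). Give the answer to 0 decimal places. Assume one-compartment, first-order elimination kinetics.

15 L/h

CL = F·Dose / AUC = 0.23 × 1330 / 21.0 = 14.57 L/h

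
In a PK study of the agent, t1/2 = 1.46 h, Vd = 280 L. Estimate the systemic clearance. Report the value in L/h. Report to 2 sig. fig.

130 L/h

k = ln2 / t½ = 0.693147 / 1.46 = 0.4748 h⁻¹
CL = k × Vd = 0.4748 × 280 = 132.9 L/h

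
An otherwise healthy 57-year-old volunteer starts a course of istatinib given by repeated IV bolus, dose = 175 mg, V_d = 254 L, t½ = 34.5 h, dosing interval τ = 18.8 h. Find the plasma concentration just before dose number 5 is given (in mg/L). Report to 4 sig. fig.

C₀ per dose = Dose / Vd = 175 / 254 = 0.6890 mg/L
k = ln2 / t½ = 0.693147 / 34.5 = 0.02009 h⁻¹
Fraction remaining after one interval: r = e^(−kτ) = e^(−0.02009 × 18.8) = 0.6854
Before dose 5, 4 doses have been given (aged 1τ, 2τ, 3τ, 4τ).
C_trough = C₀ × (r + r² + … + r^4) = C₀ × r(1−r^4)/(1−r)
        = 0.6890 × 0.6854 × (1 − 0.2207) / (1 − 0.6854) = 1.170 mg/L

1.170 mg/L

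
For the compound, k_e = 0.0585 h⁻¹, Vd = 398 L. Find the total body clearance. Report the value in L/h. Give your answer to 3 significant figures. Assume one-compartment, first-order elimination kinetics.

23.3 L/h

CL = k × Vd = 0.0585 × 398 = 23.28 L/h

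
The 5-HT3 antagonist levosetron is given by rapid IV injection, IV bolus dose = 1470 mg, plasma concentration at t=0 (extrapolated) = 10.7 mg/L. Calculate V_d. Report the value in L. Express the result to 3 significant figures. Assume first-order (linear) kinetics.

Vd = Dose / C₀ = 1470 / 10.7 = 137.4 L

137 L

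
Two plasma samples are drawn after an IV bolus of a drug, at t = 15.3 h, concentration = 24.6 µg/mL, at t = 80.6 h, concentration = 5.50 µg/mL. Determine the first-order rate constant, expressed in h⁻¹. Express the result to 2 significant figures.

0.023 h⁻¹

k = ln(C₁/C₂) / (t₂ − t₁) = ln(24.6/5.50) / (80.6 − 15.3)
  = 1.498 / 65.30 = 0.02294 h⁻¹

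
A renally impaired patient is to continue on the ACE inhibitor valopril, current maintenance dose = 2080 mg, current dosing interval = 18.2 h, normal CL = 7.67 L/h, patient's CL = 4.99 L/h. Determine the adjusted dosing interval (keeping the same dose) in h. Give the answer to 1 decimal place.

28.0 h

To keep the same average steady-state level, dosing rate must scale with clearance.
CL ratio = 4.99 / 7.67 = 0.6506
New interval (same dose) = 18.2 / 0.6506 = 27.97 h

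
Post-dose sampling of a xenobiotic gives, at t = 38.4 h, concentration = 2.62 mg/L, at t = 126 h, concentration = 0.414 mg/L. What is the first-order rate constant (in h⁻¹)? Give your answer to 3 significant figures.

k = ln(C₁/C₂) / (t₂ − t₁) = ln(2.62/0.414) / (126 − 38.4)
  = 1.845 / 87.60 = 0.02106 h⁻¹

0.0211 h⁻¹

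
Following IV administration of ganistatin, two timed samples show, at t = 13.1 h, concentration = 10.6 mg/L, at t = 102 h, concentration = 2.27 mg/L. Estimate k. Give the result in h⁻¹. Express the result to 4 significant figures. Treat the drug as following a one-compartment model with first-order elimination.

k = ln(C₁/C₂) / (t₂ − t₁) = ln(10.6/2.27) / (102 − 13.1)
  = 1.541 / 88.90 = 0.01733 h⁻¹

0.01733 h⁻¹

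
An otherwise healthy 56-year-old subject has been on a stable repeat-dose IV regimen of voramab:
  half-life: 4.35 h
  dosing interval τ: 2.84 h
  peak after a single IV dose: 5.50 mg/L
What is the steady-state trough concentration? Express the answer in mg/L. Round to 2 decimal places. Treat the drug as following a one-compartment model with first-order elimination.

k = ln2 / t½ = 0.693147 / 4.35 = 0.1593 h⁻¹
e^(−kτ) = e^(−0.1593 × 2.84) = 0.6361
Accumulation ratio R = 1 / (1 − e^(−kτ)) = 1 / (1 − 0.6361) = 2.748
Steady-state trough = C₀ × R × e^(−kτ) = 5.50 × 2.748 × 0.6361 = 9.614 mg/L

9.61 mg/L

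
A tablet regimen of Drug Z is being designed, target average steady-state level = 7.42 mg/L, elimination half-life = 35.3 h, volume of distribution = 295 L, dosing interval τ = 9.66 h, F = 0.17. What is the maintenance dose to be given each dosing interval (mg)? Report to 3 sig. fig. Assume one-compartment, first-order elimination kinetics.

2440 mg

k = ln2 / t½ = 0.693147 / 35.3 = 0.01964 h⁻¹
CL = k × Vd = 0.01964 × 295 = 5.794 L/h
At steady state, F × (Dose/τ) = Css × CL.
Dose = Css × CL × τ / F = 7.42 × 5.794 × 9.66 / 0.17 = 2443 mg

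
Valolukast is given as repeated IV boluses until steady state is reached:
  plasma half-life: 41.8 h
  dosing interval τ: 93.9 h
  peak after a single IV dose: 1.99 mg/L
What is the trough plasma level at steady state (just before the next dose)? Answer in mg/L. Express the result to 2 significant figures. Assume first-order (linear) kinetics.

0.53 mg/L

k = ln2 / t½ = 0.693147 / 41.8 = 0.01658 h⁻¹
e^(−kτ) = e^(−0.01658 × 93.9) = 0.2108
Accumulation ratio R = 1 / (1 − e^(−kτ)) = 1 / (1 − 0.2108) = 1.267
Steady-state trough = C₀ × R × e^(−kτ) = 1.99 × 1.267 × 0.2108 = 0.5315 mg/L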